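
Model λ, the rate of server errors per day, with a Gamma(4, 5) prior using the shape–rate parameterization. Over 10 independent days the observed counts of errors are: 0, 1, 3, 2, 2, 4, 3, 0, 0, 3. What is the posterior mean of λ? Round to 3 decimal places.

The Poisson likelihood adds the total count to the shape and the number of exposure periods to the rate. Here ∑xᵢ = 18 and n = 10, so shape 4→22 and rate 5→15.
Posterior mean = shape/rate = 22/15 = 1.467.

Posterior mean ≈ 1.467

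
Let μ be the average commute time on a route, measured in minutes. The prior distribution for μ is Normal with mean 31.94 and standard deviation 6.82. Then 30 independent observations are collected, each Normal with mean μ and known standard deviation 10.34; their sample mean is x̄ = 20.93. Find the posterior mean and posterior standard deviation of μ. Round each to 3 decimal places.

With known σ, the Normal prior is conjugate. Weight on the data is w = (n/σ²)/(n/σ² + 1/τ₀²) = 0.280595/(0.280595+0.0214996) = 0.92883.
Posterior mean = w·x̄ + (1−w)·μ₀ = 0.92883·20.93 + 0.071169·31.94 = 21.714. Posterior variance = 1/(0.280595+0.0214996) = 3.31022, so SD = 1.819.

Posterior mean ≈ 21.714; posterior SD ≈ 1.819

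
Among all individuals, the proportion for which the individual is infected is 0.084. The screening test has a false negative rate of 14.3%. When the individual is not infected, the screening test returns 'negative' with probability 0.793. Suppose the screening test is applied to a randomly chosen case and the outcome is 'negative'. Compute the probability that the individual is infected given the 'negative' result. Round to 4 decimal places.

P(H | E) ≈ 0.0163

Write H for 'the individual is infected'. Prior odds H:¬H = 0.084/0.916 = 0.091703. For the 'negative' outcome, the likelihood ratio is 0.143/0.793 = 0.18033.
Posterior odds = 0.091703 × 0.18033 = 0.016537, so P(H|E) = 0.016537/(1+0.016537) = 0.0163.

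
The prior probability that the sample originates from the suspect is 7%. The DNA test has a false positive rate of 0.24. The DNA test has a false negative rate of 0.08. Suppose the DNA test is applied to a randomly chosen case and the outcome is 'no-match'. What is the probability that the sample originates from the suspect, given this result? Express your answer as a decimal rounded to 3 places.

P(H | E) ≈ 0.008

Let H be the event that the sample originates from the suspect. P(H) = 0.07, so P(¬H) = 0.93. With E the 'no-match' result, P(E|H) = 0.08 and P(E|¬H) = 0.76.
P(E) = 0.08·0.07 + 0.76·0.93 = 0.0056000 + 0.70680 = 0.71240.
By Bayes' theorem, P(H|E) = 0.0056000 / 0.71240 = 0.008.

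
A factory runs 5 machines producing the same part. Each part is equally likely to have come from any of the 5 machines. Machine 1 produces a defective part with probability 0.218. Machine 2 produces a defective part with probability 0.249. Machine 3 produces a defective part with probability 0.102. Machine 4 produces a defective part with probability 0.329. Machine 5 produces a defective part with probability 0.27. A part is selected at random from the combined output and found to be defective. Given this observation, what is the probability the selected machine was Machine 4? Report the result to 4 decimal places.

P(defective|M1) = 0.218; P(defective|M2) = 0.249; P(defective|M3) = 0.102; P(defective|M4) = 0.329; P(defective|M5) = 0.27.
Prior × likelihood for each source: 0.2·0.218=0.04360, 0.2·0.249=0.04980, 0.2·0.102=0.02040, 0.2·0.329=0.06580, 0.2·0.27=0.05400. Summing gives P(defective) = 0.23360.
P(Machine 4 | defective) = 0.06580 / 0.23360 = 0.2817.

Posterior probability ≈ 0.2817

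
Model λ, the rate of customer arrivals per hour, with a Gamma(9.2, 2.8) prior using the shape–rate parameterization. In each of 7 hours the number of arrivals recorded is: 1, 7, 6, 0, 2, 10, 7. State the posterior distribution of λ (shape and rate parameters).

The Poisson likelihood adds the total count to the shape and the number of exposure periods to the rate. Here ∑xᵢ = 33 and n = 7, so shape 9.2→42.2 and rate 2.8→9.8.

Posterior: Gamma(shape=42.2, rate=9.8)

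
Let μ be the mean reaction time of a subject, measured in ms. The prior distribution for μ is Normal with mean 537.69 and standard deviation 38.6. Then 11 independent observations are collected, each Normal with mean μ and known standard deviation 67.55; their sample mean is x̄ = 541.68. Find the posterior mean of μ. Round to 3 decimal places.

Prior precision 1/τ₀² = 1/38.6² = 0.00067116; data precision n/σ² = 11/67.55² = 0.00241069.
Posterior precision = 0.00067116 + 0.00241069 = 0.00308185.
Posterior mean = (0.00067116·537.69 + 0.00241069·541.68) / 0.00308185 = 540.811.

Posterior mean ≈ 540.811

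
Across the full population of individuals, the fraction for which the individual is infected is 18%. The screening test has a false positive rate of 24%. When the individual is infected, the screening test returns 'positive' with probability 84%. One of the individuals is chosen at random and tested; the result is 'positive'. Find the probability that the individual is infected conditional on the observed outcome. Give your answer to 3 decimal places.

P(H | E) ≈ 0.434

Write H for 'the individual is infected'. Prior odds H:¬H = 0.18/0.82 = 0.21951. For the 'positive' outcome, the likelihood ratio is 0.84/0.24 = 3.5000.
Posterior odds = 0.21951 × 3.5000 = 0.76829, so P(H|E) = 0.76829/(1+0.76829) = 0.434.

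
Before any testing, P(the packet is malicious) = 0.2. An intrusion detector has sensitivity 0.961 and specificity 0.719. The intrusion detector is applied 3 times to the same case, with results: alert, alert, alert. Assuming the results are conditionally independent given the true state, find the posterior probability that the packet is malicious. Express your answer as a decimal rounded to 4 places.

Let H be the event that the packet is malicious; start with P(H) = 0.2. P('alert'|H) = 0.961, P('alert'|¬H) = 0.281.
Update on result 1 ('alert'): P(H) ← 0.961·0.2000 / (0.961·0.2000 + 0.281·0.8000) = 0.19220/0.41700 = 0.4609.
Update on result 2 ('alert'): P(H) ← 0.961·0.4609 / (0.961·0.4609 + 0.281·0.5391) = 0.44294/0.59442 = 0.7452.
Update on result 3 ('alert'): P(H) ← 0.961·0.7452 / (0.961·0.7452 + 0.281·0.2548) = 0.71610/0.78771 = 0.9091.

Posterior P(H) ≈ 0.9091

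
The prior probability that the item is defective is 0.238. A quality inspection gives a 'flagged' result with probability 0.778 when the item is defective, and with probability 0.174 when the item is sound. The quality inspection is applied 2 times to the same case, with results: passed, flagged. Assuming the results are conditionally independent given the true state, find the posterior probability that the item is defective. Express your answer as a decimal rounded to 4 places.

With H the event that the item is defective, the joint likelihood of the observed sequence is P(data|H) = 0.222·0.778 = 0.17272 and P(data|¬H) = 0.826·0.174 = 0.14372.
Bayes: P(H|data) = 0.238·0.17272 / (0.238·0.17272 + 0.762·0.14372) = 0.041106/0.15062 = 0.2729.

Posterior P(H) ≈ 0.2729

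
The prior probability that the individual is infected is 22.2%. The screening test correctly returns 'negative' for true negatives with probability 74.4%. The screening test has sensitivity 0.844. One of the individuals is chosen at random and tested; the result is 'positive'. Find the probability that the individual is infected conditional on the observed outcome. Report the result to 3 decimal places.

P(H | E) ≈ 0.485

Let H be the event that the individual is infected. P(H) = 0.222, so P(¬H) = 0.778. With E the 'positive' result, P(E|H) = 0.844 and P(E|¬H) = 0.256.
P(E) = 0.844·0.222 + 0.256·0.778 = 0.18737 + 0.19917 = 0.38654.
By Bayes' theorem, P(H|E) = 0.18737 / 0.38654 = 0.485.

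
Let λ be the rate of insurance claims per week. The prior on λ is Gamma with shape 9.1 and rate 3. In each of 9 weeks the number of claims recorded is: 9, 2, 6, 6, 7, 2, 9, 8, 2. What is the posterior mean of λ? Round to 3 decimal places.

Posterior mean ≈ 5.008

The Poisson likelihood adds the total count to the shape and the number of exposure periods to the rate. Here ∑xᵢ = 51 and n = 9, so shape 9.1→60.1 and rate 3→12.
Posterior mean = shape/rate = 60.1/12 = 5.008.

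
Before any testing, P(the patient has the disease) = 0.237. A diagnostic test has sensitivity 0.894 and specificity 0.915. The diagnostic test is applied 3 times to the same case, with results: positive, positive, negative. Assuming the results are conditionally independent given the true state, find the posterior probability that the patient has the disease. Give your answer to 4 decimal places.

Let H be the event that the patient has the disease; start with P(H) = 0.237. P('positive'|H) = 0.894, P('positive'|¬H) = 0.085.
Update on result 1 ('positive'): P(H) ← 0.894·0.2370 / (0.894·0.2370 + 0.085·0.7630) = 0.21188/0.27673 = 0.7656.
Update on result 2 ('positive'): P(H) ← 0.894·0.7656 / (0.894·0.7656 + 0.085·0.2344) = 0.68448/0.70440 = 0.9717.
Update on result 3 ('negative'): P(H) ← 0.106·0.9717 / (0.106·0.9717 + 0.915·0.0283) = 0.10300/0.12888 = 0.7992.

Posterior P(H) ≈ 0.7992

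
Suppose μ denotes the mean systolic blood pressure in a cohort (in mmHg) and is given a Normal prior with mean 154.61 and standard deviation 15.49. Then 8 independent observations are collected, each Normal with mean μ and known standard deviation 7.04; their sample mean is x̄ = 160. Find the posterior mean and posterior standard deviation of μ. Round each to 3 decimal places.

Posterior mean ≈ 159.864; posterior SD ≈ 2.457

With known σ, the Normal prior is conjugate. Weight on the data is w = (n/σ²)/(n/σ² + 1/τ₀²) = 0.161415/(0.161415+0.00416771) = 0.97483.
Posterior mean = w·x̄ + (1−w)·μ₀ = 0.97483·160 + 0.025170·154.61 = 159.864. Posterior variance = 1/(0.161415+0.00416771) = 6.03927, so SD = 2.457.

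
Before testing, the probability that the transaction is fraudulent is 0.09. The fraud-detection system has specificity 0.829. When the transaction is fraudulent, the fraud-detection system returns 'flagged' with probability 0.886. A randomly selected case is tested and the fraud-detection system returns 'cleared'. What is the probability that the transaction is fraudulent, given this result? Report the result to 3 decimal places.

Let H be the event that the transaction is fraudulent. P(H) = 0.09, so P(¬H) = 0.91. With E the 'cleared' result, P(E|H) = 0.114 and P(E|¬H) = 0.829.
P(E) = 0.114·0.09 + 0.829·0.91 = 0.010260 + 0.75439 = 0.76465.
By Bayes' theorem, P(H|E) = 0.010260 / 0.76465 = 0.013.

P(H | E) ≈ 0.013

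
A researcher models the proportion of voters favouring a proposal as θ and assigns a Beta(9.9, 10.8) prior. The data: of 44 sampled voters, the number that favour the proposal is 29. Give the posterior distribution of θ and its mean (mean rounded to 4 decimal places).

Posterior: Beta(38.9, 25.8); mean ≈ 0.6012

The binomial likelihood is conjugate to the Beta prior: with 29 successes and 15 failures, the posterior is Beta(9.9+29, 10.8+15) = Beta(38.9, 25.8).
Posterior mean = α/(α+β) = 38.9/64.7 = 0.6012.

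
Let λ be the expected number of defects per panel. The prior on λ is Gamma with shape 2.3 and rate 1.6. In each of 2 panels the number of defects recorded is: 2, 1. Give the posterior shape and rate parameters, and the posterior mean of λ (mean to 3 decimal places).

Posterior: Gamma(shape=5.3, rate=3.6); mean ≈ 1.472

Total count ∑xᵢ = 3 over n = 2 panels.
Gamma is conjugate to the Poisson likelihood: posterior is Gamma(shape = 2.3+3 = 5.3, rate = 1.6+2 = 3.6).
E[λ | data] = 5.3/3.6 = 1.472.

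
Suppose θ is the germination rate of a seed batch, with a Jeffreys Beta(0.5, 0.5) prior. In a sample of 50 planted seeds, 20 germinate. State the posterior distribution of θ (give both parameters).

Posterior: Beta(20.5, 30.5)

Observing 20 successes and 30 failures updates Beta(0.5, 0.5) by adding the success and failure counts to the two shape parameters: α = 0.5+20 = 20.5, β = 0.5+30 = 30.5.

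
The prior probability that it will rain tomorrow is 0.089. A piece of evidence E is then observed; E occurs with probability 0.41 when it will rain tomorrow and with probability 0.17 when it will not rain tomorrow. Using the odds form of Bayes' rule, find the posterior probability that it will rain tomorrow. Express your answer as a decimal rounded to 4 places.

Posterior probability ≈ 0.1907

Prior odds = 0.089/(1−0.089) = 0.097695.
Likelihood ratio for E = 0.41/0.17 = 2.4118.
Posterior odds = prior odds × LR = 0.23562.
Posterior probability = odds/(1+odds) = 0.23562/1.2356 = 0.1907.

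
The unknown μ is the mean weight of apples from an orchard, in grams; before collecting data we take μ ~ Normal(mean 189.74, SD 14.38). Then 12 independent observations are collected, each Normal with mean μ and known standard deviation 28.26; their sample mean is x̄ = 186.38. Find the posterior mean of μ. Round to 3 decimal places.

Prior precision 1/τ₀² = 1/14.38² = 0.00483595; data precision n/σ² = 12/28.26² = 0.0150258.
Posterior precision = 0.00483595 + 0.0150258 = 0.0198617.
Posterior mean = (0.00483595·189.74 + 0.0150258·186.38) / 0.0198617 = 187.198.

Posterior mean ≈ 187.198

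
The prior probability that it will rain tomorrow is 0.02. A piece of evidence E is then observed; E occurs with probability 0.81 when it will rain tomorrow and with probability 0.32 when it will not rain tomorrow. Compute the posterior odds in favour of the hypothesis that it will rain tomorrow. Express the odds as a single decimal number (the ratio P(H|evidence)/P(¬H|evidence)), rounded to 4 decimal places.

Prior odds = 0.02/(1−0.02) = 0.020408.
Likelihood ratio for E = 0.81/0.32 = 2.5312.
Posterior odds = prior odds × LR = 0.051658.

Posterior odds ≈ 0.0517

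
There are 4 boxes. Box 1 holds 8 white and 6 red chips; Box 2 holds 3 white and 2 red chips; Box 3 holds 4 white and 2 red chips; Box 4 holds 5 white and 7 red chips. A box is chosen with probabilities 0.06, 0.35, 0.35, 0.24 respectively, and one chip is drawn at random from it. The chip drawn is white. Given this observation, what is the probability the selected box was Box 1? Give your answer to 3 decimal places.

Tabulate prior·likelihood by source: [1] prior 0.06, lik 0.5714, product 0.03429; [2] prior 0.35, lik 0.6, product 0.2100; [3] prior 0.35, lik 0.6667, product 0.2333; [4] prior 0.24, lik 0.4167, product 0.1000.
Normalizing constant = 0.57762; the posterior for Box 1 is its product over the sum, 0.03429/0.57762 = 0.059.

Posterior probability ≈ 0.059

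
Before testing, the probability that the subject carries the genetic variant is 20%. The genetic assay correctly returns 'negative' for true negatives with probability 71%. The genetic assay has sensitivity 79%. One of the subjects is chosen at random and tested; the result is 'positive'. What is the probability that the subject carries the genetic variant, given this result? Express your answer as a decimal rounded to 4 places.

P(H | E) ≈ 0.4051

Write H for 'the subject carries the genetic variant'. Prior odds H:¬H = 0.2/0.8 = 0.25000. For the 'positive' outcome, the likelihood ratio is 0.79/0.29 = 2.7241.
Posterior odds = 0.25000 × 2.7241 = 0.68103, so P(H|E) = 0.68103/(1+0.68103) = 0.4051.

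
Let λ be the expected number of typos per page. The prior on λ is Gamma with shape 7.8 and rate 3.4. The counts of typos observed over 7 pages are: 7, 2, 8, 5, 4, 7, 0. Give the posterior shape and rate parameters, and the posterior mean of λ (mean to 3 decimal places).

Posterior: Gamma(shape=40.8, rate=10.4); mean ≈ 3.923

Total count ∑xᵢ = 33 over n = 7 pages.
Gamma is conjugate to the Poisson likelihood: posterior is Gamma(shape = 7.8+33 = 40.8, rate = 3.4+7 = 10.4).
Posterior mean = shape/rate = 40.8/10.4 = 3.923.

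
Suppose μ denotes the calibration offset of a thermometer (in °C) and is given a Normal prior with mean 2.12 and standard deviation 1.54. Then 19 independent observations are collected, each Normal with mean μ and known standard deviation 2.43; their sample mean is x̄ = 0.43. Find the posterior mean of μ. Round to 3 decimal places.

Posterior mean ≈ 0.626

Prior precision 1/τ₀² = 1/1.54² = 0.421656; data precision n/σ² = 19/2.43² = 3.21767.
Posterior precision = 0.421656 + 3.21767 = 3.63932.
Posterior mean = (0.421656·2.12 + 3.21767·0.43) / 3.63932 = 0.626.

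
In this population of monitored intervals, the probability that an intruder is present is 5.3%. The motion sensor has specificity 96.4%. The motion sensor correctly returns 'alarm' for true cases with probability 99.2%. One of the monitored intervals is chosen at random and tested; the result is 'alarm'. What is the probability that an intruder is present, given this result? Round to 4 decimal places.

Let H be the event that an intruder is present. P(H) = 0.053, so P(¬H) = 0.947. With E the 'alarm' result, P(E|H) = 0.992 and P(E|¬H) = 0.036.
P(E) = 0.992·0.053 + 0.036·0.947 = 0.052576 + 0.034092 = 0.086668.
By Bayes' theorem, P(H|E) = 0.052576 / 0.086668 = 0.6066.

P(H | E) ≈ 0.6066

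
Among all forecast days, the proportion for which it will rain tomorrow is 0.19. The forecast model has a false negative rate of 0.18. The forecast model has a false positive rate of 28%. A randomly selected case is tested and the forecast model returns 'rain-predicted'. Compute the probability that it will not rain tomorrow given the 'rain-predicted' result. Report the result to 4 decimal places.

P(¬H | E) ≈ 0.5928

Write H for 'it will rain tomorrow'. Prior odds H:¬H = 0.19/0.81 = 0.23457. For the 'rain-predicted' outcome, the likelihood ratio is 0.82/0.28 = 2.9286.
Posterior odds = 0.23457 × 2.9286 = 0.68695, so P(H|E) = 0.68695/(1+0.68695) = 0.4072. Then P(¬H|E) = 1 − 0.4072 = 0.5928.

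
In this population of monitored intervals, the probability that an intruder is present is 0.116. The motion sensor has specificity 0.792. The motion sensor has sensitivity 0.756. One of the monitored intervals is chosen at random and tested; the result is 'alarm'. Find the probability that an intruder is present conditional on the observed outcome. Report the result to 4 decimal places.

Let H be the event that an intruder is present. P(H) = 0.116, so P(¬H) = 0.884. With E the 'alarm' result, P(E|H) = 0.756 and P(E|¬H) = 0.208.
P(E) = 0.756·0.116 + 0.208·0.884 = 0.087696 + 0.18387 = 0.27157.
By Bayes' theorem, P(H|E) = 0.087696 / 0.27157 = 0.3229.

P(H | E) ≈ 0.3229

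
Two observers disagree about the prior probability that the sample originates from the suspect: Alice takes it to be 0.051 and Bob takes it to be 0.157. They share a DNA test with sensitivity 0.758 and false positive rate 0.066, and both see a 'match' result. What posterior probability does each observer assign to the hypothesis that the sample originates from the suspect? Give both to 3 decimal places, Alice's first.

Alice: 0.382; Bob: 0.681

The likelihood ratio for a 'match' result is 0.758/0.066 = 11.485.
Alice: prior odds 0.051/0.949 = 0.053741; posterior odds 0.61720; posterior probability 0.382.
Bob: prior odds 0.157/0.843 = 0.18624; posterior odds 2.1389; posterior probability 0.681.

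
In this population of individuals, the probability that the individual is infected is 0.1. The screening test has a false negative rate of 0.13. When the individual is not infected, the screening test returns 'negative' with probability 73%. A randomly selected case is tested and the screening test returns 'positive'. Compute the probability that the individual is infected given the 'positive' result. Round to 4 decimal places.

P(H | E) ≈ 0.2636

Write H for 'the individual is infected'. Prior odds H:¬H = 0.1/0.9 = 0.11111. For the 'positive' outcome, the likelihood ratio is 0.87/0.27 = 3.2222.
Posterior odds = 0.11111 × 3.2222 = 0.35802, so P(H|E) = 0.35802/(1+0.35802) = 0.2636.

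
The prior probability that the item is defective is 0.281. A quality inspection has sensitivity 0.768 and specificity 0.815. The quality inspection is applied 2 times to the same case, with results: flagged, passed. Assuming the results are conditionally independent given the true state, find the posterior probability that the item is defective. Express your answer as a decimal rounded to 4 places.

With H the event that the item is defective, the joint likelihood of the observed sequence is P(data|H) = 0.768·0.232 = 0.17818 and P(data|¬H) = 0.185·0.815 = 0.15077.
Bayes: P(H|data) = 0.281·0.17818 / (0.281·0.17818 + 0.719·0.15077) = 0.050067/0.15847 = 0.3159.

Posterior P(H) ≈ 0.3159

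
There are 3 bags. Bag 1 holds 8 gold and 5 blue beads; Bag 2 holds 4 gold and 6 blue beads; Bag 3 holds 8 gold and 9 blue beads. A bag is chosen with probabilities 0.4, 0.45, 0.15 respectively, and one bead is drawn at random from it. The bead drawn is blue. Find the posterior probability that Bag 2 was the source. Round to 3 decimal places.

Posterior probability ≈ 0.537

Tabulate prior·likelihood by source: [1] prior 0.4, lik 0.3846, product 0.1538; [2] prior 0.45, lik 0.6, product 0.2700; [3] prior 0.15, lik 0.5294, product 0.07941.
Normalizing constant = 0.50326; the posterior for Bag 2 is its product over the sum, 0.2700/0.50326 = 0.537.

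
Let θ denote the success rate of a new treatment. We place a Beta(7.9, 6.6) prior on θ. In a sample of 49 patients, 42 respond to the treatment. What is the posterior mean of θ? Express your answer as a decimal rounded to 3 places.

Posterior mean ≈ 0.786

Observing 42 successes and 7 failures updates Beta(7.9, 6.6) by adding the success and failure counts to the two shape parameters: α = 7.9+42 = 49.9, β = 6.6+7 = 13.6.
E[θ | data] = 49.9/(49.9+13.6) = 0.786.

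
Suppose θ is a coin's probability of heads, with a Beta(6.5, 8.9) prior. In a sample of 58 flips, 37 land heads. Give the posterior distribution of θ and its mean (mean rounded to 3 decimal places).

Observing 37 successes and 21 failures updates Beta(6.5, 8.9) by adding the success and failure counts to the two shape parameters: α = 6.5+37 = 43.5, β = 8.9+21 = 29.9.
Posterior mean = α/(α+β) = 43.5/73.4 = 0.593.

Posterior: Beta(43.5, 29.9); mean ≈ 0.593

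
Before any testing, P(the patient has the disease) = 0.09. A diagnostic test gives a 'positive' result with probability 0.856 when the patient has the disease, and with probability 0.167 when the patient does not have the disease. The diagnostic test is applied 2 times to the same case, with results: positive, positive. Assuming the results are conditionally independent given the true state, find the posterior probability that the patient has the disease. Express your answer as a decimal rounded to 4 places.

Posterior P(H) ≈ 0.7221

Let H be the event that the patient has the disease; start with P(H) = 0.09. P('positive'|H) = 0.856, P('positive'|¬H) = 0.167.
Update on result 1 ('positive'): P(H) ← 0.856·0.0900 / (0.856·0.0900 + 0.167·0.9100) = 0.077040/0.22901 = 0.3364.
Update on result 2 ('positive'): P(H) ← 0.856·0.3364 / (0.856·0.3364 + 0.167·0.6636) = 0.28796/0.39878 = 0.7221.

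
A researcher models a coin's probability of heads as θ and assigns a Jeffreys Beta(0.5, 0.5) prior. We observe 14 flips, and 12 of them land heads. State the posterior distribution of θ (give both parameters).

The binomial likelihood is conjugate to the Beta prior: with 12 successes and 2 failures, the posterior is Beta(0.5+12, 0.5+2) = Beta(12.5, 2.5).

Posterior: Beta(12.5, 2.5)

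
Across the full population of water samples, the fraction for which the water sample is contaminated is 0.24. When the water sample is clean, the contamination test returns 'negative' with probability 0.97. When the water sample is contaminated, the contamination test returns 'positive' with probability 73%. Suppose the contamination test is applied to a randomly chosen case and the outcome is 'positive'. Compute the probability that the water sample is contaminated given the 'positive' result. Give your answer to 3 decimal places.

P(H | E) ≈ 0.885

Write H for 'the water sample is contaminated'. Prior odds H:¬H = 0.24/0.76 = 0.31579. For the 'positive' outcome, the likelihood ratio is 0.73/0.03 = 24.333.
Posterior odds = 0.31579 × 24.333 = 7.6842, so P(H|E) = 7.6842/(1+7.6842) = 0.885.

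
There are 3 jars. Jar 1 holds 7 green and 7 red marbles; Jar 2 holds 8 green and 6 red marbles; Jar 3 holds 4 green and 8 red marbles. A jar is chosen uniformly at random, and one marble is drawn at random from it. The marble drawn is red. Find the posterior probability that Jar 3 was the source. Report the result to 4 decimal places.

Posterior probability ≈ 0.4179

P(red|Jar 1) = 0.5; P(red|Jar 2) = 0.4286; P(red|Jar 3) = 0.6667.
Prior × likelihood for each source: 0.333333·0.5=0.1667, 0.333333·0.4286=0.1429, 0.333333·0.6667=0.2222. Summing gives P(red) = 0.53175.
P(Jar 3 | red) = 0.2222 / 0.53175 = 0.4179.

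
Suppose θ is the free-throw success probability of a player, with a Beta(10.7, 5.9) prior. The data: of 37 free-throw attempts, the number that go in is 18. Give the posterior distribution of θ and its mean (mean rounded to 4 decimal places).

Posterior: Beta(28.7, 24.9); mean ≈ 0.5354

The binomial likelihood is conjugate to the Beta prior: with 18 successes and 19 failures, the posterior is Beta(10.7+18, 5.9+19) = Beta(28.7, 24.9).
E[θ | data] = 28.7/(28.7+24.9) = 0.5354.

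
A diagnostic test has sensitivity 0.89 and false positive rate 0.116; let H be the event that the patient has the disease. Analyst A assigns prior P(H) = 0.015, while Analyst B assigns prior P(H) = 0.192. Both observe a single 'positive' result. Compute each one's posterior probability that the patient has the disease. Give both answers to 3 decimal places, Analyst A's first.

Analyst A: 0.105; Analyst B: 0.646

The likelihood ratio for a 'positive' result is 0.89/0.116 = 7.6724.
Analyst A: prior odds 0.015/0.985 = 0.015228; posterior odds 0.11684; posterior probability 0.105.
Analyst B: prior odds 0.192/0.808 = 0.23762; posterior odds 1.8231; posterior probability 0.646.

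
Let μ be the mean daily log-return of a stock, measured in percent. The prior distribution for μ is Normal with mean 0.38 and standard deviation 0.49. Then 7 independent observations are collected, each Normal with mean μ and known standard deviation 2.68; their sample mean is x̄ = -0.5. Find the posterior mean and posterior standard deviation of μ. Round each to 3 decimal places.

Posterior mean ≈ 0.213; posterior SD ≈ 0.441

Prior precision 1/τ₀² = 1/0.49² = 4.16493; data precision n/σ² = 7/2.68² = 0.974605.
Posterior precision = 4.16493 + 0.974605 = 5.13954, giving posterior SD = 1/√5.13954 = 0.441.
Posterior mean = (4.16493·0.38 + 0.974605·-0.5) / 5.13954 = 0.213.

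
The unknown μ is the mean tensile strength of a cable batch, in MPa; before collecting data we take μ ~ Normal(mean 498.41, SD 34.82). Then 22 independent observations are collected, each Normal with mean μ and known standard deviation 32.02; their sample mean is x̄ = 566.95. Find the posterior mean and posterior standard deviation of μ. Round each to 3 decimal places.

Posterior mean ≈ 564.413; posterior SD ≈ 6.699

With known σ, the Normal prior is conjugate. Weight on the data is w = (n/σ²)/(n/σ² + 1/τ₀²) = 0.0214575/(0.0214575+0.00082479) = 0.96298.
Posterior mean = w·x̄ + (1−w)·μ₀ = 0.96298·566.95 + 0.037015·498.41 = 564.413. Posterior variance = 1/(0.0214575+0.00082479) = 44.8786, so SD = 6.699.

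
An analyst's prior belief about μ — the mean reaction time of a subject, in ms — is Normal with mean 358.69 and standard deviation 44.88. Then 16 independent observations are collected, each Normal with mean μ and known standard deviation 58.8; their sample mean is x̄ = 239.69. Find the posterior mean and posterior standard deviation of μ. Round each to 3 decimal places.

Prior precision 1/τ₀² = 1/44.88² = 0.00049647; data precision n/σ² = 16/58.8² = 0.00462770.
Posterior precision = 0.00049647 + 0.00462770 = 0.00512417, giving posterior SD = 1/√0.00512417 = 13.970.
Posterior mean = (0.00049647·358.69 + 0.00462770·239.69) / 0.00512417 = 251.220.

Posterior mean ≈ 251.220; posterior SD ≈ 13.970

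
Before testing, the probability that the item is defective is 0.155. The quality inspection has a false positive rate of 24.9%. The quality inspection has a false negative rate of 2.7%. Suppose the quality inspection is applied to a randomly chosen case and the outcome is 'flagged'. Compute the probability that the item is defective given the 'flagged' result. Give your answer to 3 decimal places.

P(H | E) ≈ 0.418

Write H for 'the item is defective'. Prior odds H:¬H = 0.155/0.845 = 0.18343. For the 'flagged' outcome, the likelihood ratio is 0.973/0.249 = 3.9076.
Posterior odds = 0.18343 × 3.9076 = 0.71678, so P(H|E) = 0.71678/(1+0.71678) = 0.418.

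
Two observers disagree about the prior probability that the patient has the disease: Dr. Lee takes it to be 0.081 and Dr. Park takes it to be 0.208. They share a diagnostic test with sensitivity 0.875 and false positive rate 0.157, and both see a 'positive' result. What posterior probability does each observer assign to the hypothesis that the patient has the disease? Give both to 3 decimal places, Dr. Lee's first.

Dr. Lee: 0.329; Dr. Park: 0.594

P('+'|H) = 0.875, P('+'|¬H) = 0.157.
Dr. Lee: numerator 0.875·0.081 = 0.070875; evidence = 0.070875+0.157·0.919 = 0.21516; posterior = 0.329.
Dr. Park: numerator 0.875·0.208 = 0.18200; evidence = 0.18200+0.157·0.792 = 0.30634; posterior = 0.594.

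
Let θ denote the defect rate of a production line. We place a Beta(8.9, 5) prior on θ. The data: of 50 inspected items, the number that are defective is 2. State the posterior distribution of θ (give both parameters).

Posterior: Beta(10.9, 53)

Observing 2 successes and 48 failures updates Beta(8.9, 5) by adding the success and failure counts to the two shape parameters: α = 8.9+2 = 10.9, β = 5+48 = 53.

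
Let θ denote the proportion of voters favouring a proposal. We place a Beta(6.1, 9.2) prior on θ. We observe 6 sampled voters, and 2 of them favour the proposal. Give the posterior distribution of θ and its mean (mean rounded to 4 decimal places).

The binomial likelihood is conjugate to the Beta prior: with 2 successes and 4 failures, the posterior is Beta(6.1+2, 9.2+4) = Beta(8.1, 13.2).
E[θ | data] = 8.1/(8.1+13.2) = 0.3803.

Posterior: Beta(8.1, 13.2); mean ≈ 0.3803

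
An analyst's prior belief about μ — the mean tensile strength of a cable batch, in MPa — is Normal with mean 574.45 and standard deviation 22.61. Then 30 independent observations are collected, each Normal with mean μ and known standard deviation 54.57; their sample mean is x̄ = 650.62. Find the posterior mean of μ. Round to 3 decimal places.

With known σ, the Normal prior is conjugate. Weight on the data is w = (n/σ²)/(n/σ² + 1/τ₀²) = 0.0100743/(0.0100743+0.00195614) = 0.83740.
Posterior mean = w·x̄ + (1−w)·μ₀ = 0.83740·650.62 + 0.16260·574.45 = 638.235.

Posterior mean ≈ 638.235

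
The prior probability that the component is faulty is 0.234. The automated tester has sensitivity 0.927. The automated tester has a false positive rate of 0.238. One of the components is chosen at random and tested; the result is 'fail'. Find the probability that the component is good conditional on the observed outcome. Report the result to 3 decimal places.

Write H for 'the component is faulty'. Prior odds H:¬H = 0.234/0.766 = 0.30548. For the 'fail' outcome, the likelihood ratio is 0.927/0.238 = 3.8950.
Posterior odds = 0.30548 × 3.8950 = 1.1898, so P(H|E) = 1.1898/(1+1.1898) = 0.543. Then P(¬H|E) = 1 − 0.543 = 0.457.

P(¬H | E) ≈ 0.457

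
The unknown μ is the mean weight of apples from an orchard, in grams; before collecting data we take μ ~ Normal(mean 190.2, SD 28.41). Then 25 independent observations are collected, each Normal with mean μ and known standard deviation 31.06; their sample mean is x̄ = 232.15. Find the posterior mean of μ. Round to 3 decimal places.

Posterior mean ≈ 230.236

Prior precision 1/τ₀² = 1/28.41² = 0.00123896; data precision n/σ² = 25/31.06² = 0.0259142.
Posterior precision = 0.00123896 + 0.0259142 = 0.0271531.
Posterior mean = (0.00123896·190.2 + 0.0259142·232.15) / 0.0271531 = 230.236.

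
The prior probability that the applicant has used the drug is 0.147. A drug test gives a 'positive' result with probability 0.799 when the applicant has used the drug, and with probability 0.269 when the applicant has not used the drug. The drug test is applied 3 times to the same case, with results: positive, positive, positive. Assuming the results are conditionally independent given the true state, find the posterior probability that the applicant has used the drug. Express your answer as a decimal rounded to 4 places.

Posterior P(H) ≈ 0.8187

Let H be the event that the applicant has used the drug; start with P(H) = 0.147. P('positive'|H) = 0.799, P('positive'|¬H) = 0.269.
Update on result 1 ('positive'): P(H) ← 0.799·0.1470 / (0.799·0.1470 + 0.269·0.8530) = 0.11745/0.34691 = 0.3386.
Update on result 2 ('positive'): P(H) ← 0.799·0.3386 / (0.799·0.3386 + 0.269·0.6614) = 0.27052/0.44844 = 0.6032.
Update on result 3 ('positive'): P(H) ← 0.799·0.6032 / (0.799·0.6032 + 0.269·0.3968) = 0.48199/0.58872 = 0.8187.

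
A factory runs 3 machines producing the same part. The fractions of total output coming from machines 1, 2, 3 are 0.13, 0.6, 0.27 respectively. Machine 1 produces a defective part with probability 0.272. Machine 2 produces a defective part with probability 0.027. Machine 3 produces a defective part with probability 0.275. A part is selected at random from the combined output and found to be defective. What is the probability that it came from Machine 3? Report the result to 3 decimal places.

Posterior probability ≈ 0.590

Tabulate prior·likelihood by source: [1] prior 0.13, lik 0.272, product 0.03536; [2] prior 0.6, lik 0.027, product 0.01620; [3] prior 0.27, lik 0.275, product 0.07425.
Normalizing constant = 0.12581; the posterior for Machine 3 is its product over the sum, 0.07425/0.12581 = 0.590.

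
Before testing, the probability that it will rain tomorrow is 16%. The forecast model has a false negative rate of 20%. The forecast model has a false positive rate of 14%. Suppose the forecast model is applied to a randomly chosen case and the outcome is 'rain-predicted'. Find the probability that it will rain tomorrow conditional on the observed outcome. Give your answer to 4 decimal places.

Write H for 'it will rain tomorrow'. Prior odds H:¬H = 0.16/0.84 = 0.19048. For the 'rain-predicted' outcome, the likelihood ratio is 0.8/0.14 = 5.7143.
Posterior odds = 0.19048 × 5.7143 = 1.0884, so P(H|E) = 1.0884/(1+1.0884) = 0.5212.

P(H | E) ≈ 0.5212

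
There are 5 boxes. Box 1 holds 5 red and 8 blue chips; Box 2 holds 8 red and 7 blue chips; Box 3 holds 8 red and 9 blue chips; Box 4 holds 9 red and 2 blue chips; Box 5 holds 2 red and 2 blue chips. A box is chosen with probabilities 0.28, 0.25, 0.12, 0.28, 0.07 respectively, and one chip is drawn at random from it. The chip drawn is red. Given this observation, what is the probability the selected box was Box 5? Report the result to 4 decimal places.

P(red|Box 1) = 0.3846; P(red|Box 2) = 0.5333; P(red|Box 3) = 0.4706; P(red|Box 4) = 0.8182; P(red|Box 5) = 0.5.
Prior × likelihood for each source: 0.28·0.3846=0.1077, 0.25·0.5333=0.1333, 0.12·0.4706=0.05647, 0.28·0.8182=0.2291, 0.07·0.5=0.03500. Summing gives P(red) = 0.56159.
P(Box 5 | red) = 0.03500 / 0.56159 = 0.0623.

Posterior probability ≈ 0.0623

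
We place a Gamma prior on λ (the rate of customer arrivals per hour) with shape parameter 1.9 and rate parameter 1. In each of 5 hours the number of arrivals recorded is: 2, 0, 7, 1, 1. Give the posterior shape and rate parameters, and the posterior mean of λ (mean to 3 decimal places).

The Poisson likelihood adds the total count to the shape and the number of exposure periods to the rate. Here ∑xᵢ = 11 and n = 5, so shape 1.9→12.9 and rate 1→6.
E[λ | data] = 12.9/6 = 2.150.

Posterior: Gamma(shape=12.9, rate=6); mean ≈ 2.150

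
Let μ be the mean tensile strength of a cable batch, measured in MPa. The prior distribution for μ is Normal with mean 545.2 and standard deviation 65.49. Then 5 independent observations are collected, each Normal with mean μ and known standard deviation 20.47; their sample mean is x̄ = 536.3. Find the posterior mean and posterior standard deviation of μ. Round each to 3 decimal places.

Posterior mean ≈ 536.471; posterior SD ≈ 9.066

With known σ, the Normal prior is conjugate. Weight on the data is w = (n/σ²)/(n/σ² + 1/τ₀²) = 0.0119326/(0.0119326+0.00023316) = 0.98083.
Posterior mean = w·x̄ + (1−w)·μ₀ = 0.98083·536.3 + 0.019165·545.2 = 536.471. Posterior variance = 1/(0.0119326+0.00023316) = 82.1981, so SD = 9.066.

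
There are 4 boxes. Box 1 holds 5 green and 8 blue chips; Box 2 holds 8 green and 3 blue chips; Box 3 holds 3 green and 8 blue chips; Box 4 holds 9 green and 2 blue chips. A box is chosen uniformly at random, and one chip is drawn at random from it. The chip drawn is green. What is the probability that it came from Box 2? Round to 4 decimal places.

Tabulate prior·likelihood by source: [1] prior 0.25, lik 0.3846, product 0.09615; [2] prior 0.25, lik 0.7273, product 0.1818; [3] prior 0.25, lik 0.2727, product 0.06818; [4] prior 0.25, lik 0.8182, product 0.2045.
Normalizing constant = 0.55070; the posterior for Box 2 is its product over the sum, 0.1818/0.55070 = 0.3302.

Posterior probability ≈ 0.3302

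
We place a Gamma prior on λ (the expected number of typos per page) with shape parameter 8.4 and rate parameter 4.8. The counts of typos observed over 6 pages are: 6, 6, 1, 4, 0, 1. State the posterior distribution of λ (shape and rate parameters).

Total count ∑xᵢ = 18 over n = 6 pages.
Gamma is conjugate to the Poisson likelihood: posterior is Gamma(shape = 8.4+18 = 26.4, rate = 4.8+6 = 10.8).

Posterior: Gamma(shape=26.4, rate=10.8)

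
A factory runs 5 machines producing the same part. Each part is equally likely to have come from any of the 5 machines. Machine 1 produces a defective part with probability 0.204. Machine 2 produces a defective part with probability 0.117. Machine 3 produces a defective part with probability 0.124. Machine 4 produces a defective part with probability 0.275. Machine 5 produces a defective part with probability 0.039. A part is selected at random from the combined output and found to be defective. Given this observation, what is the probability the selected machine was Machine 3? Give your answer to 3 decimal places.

Tabulate prior·likelihood by source: [1] prior 0.2, lik 0.204, product 0.04080; [2] prior 0.2, lik 0.117, product 0.02340; [3] prior 0.2, lik 0.124, product 0.02480; [4] prior 0.2, lik 0.275, product 0.05500; [5] prior 0.2, lik 0.039, product 0.007800.
Normalizing constant = 0.15180; the posterior for Machine 3 is its product over the sum, 0.02480/0.15180 = 0.163.

Posterior probability ≈ 0.163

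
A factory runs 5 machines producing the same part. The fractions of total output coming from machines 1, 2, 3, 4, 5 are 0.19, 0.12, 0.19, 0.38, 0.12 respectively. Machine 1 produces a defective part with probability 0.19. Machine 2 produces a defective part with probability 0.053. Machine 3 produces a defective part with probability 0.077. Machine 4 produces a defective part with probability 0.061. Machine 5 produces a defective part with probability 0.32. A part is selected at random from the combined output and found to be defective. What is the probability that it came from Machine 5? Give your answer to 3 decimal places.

Posterior probability ≈ 0.324

P(defective|M1) = 0.19; P(defective|M2) = 0.053; P(defective|M3) = 0.077; P(defective|M4) = 0.061; P(defective|M5) = 0.32.
Prior × likelihood for each source: 0.19·0.19=0.03610, 0.12·0.053=0.006360, 0.19·0.077=0.01463, 0.38·0.061=0.02318, 0.12·0.32=0.03840. Summing gives P(defective) = 0.11867.
P(Machine 5 | defective) = 0.03840 / 0.11867 = 0.324.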